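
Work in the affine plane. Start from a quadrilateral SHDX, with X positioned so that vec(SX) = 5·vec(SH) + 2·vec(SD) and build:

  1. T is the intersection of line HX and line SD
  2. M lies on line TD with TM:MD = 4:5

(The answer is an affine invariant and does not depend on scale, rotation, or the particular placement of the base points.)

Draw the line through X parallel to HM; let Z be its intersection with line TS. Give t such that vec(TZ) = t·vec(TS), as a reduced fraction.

t = 20/3

Set S = (0, 0), H = (1, 0), D = (0, 1), X = (5, 2); any affine frame gives the same invariant.
1. T is the intersection of line HX and line SD ⇒ T = (0, -1/2)
2. M lies on line TD with TM:MD = 4:5 ⇒ M = (0, 1/6)
through X parallel to HM: direction (-1, 1/6); meets TS at Z = (0, 17/6)
Z = T + t·(S−T) with t = 20/3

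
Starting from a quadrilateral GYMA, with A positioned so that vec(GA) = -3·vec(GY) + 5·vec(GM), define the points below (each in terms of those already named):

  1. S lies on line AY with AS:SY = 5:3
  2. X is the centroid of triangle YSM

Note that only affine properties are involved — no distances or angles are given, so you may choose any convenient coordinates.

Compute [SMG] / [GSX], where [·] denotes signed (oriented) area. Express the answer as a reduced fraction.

Work in coordinates with G = (0, 0), Y = (1, 0), M = (0, 1), A = (-3, 5).
1. S lies on line AY with AS:SY = 5:3 ⇒ S = (-1/2, 15/8)
2. X is the centroid of triangle YSM ⇒ X = (1/6, 23/24)
2·[SMG] = -1/2, 2·[GSX] = -19/24
[SMG]:[GSX] = -1/2:-19/24 = 12/19

[SMG]:[GSX] = 12/19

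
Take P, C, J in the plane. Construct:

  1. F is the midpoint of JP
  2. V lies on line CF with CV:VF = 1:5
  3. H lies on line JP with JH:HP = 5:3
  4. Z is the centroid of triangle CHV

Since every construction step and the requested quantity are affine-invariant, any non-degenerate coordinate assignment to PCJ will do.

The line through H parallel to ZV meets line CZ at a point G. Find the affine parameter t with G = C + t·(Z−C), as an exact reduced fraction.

t = 2

Assign P = (0, 0), C = (1, 0), J = (0, 1) — the answer is frame-independent, so this choice is without loss of generality.
1. F is the midpoint of JP ⇒ F = (0, 1/2)
2. V lies on line CF with CV:VF = 1:5 ⇒ V = (5/6, 1/12)
3. H lies on line JP with JH:HP = 5:3 ⇒ H = (0, 3/8)
4. Z is the centroid of triangle CHV ⇒ Z = (11/18, 11/72)
through H parallel to ZV: direction (2/9, -5/72); meets CZ at G = (2/9, 11/36)
G = C + t·(Z−C) with t = 2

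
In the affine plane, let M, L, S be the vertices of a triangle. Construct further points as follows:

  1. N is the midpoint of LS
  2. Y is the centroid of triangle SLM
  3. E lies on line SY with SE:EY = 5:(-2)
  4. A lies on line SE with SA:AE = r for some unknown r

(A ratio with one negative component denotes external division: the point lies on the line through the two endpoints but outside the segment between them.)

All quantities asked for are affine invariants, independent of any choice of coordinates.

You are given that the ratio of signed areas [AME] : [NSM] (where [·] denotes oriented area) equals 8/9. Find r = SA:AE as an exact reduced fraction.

r = 1/4

Work in coordinates with M = (0, 0), L = (1, 0), S = (0, 1).
1. N is the midpoint of LS ⇒ N = (1/2, 1/2)
2. Y is the centroid of triangle SLM ⇒ Y = (1/3, 1/3)
3. E lies on line SY with SE:EY = 5:(-2) ⇒ E = (5/9, -1/9)
4. With SA:AE = r, write λ = r/(r+1) so A = S + λ·(E−S); A is affine-linear in λ
Every point depending on A is an affine combination of A and λ-independent points, so each such coordinate is linear in λ; the λ² term in each signed area is a multiple of (E−S)×(E−S) = 0, so 2·[AME] and 2·[NSM] are each linear in λ. Evaluating at λ=0 and λ=1:
  2·[AME] = -5/9·λ + 5/9,   2·[NSM] = 1/2
So [AME]:[NSM] = (-5/9·λ + 5/9) / (1/2). Setting this equal to 8/9:
  -5/9·λ + 5/9 = 8/9·(1/2)  ⇒  λ = 1/5
Then r = λ/(1−λ) = (1/5)/(4/5) = 1/4. Check: with r = 1/4, A = (1/9, 7/9) and [AME]:[NSM] = 8/9 as required.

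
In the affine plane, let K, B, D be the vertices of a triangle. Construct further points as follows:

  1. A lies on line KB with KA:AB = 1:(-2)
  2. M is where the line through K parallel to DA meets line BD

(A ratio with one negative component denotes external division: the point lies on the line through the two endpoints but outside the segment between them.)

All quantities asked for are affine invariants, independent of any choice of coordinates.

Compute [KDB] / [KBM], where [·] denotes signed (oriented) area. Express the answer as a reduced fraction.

[KDB]:[KBM] = -2

Set K = (0, 0), B = (1, 0), D = (0, 1); any affine frame gives the same invariant.
1. A lies on line KB with KA:AB = 1:(-2) ⇒ A = (-1, 0)
2. M is where the line through K parallel to DA meets line BD ⇒ M = (1/2, 1/2)
2·[KDB] = -1, 2·[KBM] = 1/2
[KDB]:[KBM] = -1:1/2 = -2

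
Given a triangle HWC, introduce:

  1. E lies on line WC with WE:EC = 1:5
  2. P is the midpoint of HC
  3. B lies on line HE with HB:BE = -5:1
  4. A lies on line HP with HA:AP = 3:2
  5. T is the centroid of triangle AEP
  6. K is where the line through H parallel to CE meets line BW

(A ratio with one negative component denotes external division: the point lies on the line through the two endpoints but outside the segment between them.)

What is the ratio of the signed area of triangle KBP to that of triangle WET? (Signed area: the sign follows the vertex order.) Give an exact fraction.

[KBP]:[WET] = 275/16

Choose coordinates H = (0, 0), W = (1, 0), C = (0, 1).
1. E lies on line WC with WE:EC = 1:5 ⇒ E = (5/6, 1/6)
2. P is the midpoint of HC ⇒ P = (0, 1/2)
3. B lies on line HE with HB:BE = -5:1 ⇒ B = (25/24, 5/24)
4. A lies on line HP with HA:AP = 3:2 ⇒ A = (0, 3/10)
5. T is the centroid of triangle AEP ⇒ T = (5/18, 29/90)
6. K is where the line through H parallel to CE meets line BW ⇒ K = (5/6, -5/6)
2·[KBP] = 55/48, 2·[WET] = 1/15
[KBP]:[WET] = 55/48:1/15 = 275/16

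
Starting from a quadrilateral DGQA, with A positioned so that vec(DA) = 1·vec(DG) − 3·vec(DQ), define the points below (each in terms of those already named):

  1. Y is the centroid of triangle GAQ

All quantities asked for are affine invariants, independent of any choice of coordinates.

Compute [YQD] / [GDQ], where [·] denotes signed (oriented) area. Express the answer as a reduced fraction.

Work in coordinates with D = (0, 0), G = (1, 0), Q = (0, 1), A = (1, -3).
1. Y is the centroid of triangle GAQ ⇒ Y = (2/3, -2/3)
2·[YQD] = 2/3, 2·[GDQ] = -1
[YQD]:[GDQ] = 2/3:-1 = -2/3

[YQD]:[GDQ] = -2/3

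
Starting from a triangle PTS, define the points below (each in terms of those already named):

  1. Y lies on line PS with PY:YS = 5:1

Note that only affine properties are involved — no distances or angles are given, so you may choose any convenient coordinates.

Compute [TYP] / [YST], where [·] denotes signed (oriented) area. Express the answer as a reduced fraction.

[TYP]:[YST] = -5

Choose coordinates P = (0, 0), T = (1, 0), S = (0, 1).
1. Y lies on line PS with PY:YS = 5:1 ⇒ Y = (0, 5/6)
2·[TYP] = 5/6, 2·[YST] = -1/6
[TYP]:[YST] = 5/6:-1/6 = -5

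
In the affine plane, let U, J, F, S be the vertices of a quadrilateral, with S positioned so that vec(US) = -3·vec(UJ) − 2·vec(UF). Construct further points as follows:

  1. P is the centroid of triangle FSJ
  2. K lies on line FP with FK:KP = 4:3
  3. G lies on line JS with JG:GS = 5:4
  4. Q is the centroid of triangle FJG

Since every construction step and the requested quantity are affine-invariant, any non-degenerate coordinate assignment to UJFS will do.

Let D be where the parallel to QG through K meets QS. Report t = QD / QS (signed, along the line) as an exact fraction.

Choose coordinates U = (0, 0), J = (1, 0), F = (0, 1), S = (-3, -2).
1. P is the centroid of triangle FSJ ⇒ P = (-2/3, -1/3)
2. K lies on line FP with FK:KP = 4:3 ⇒ K = (-8/21, 5/21)
3. G lies on line JS with JG:GS = 5:4 ⇒ G = (-11/9, -10/9)
4. Q is the centroid of triangle FJG ⇒ Q = (-2/27, -1/27)
through K parallel to QG: direction (-31/27, -29/27); meets QS at D = (-4987/2268, -3317/2268)
D = Q + t·(S−Q) with t = 61/84

t = 61/84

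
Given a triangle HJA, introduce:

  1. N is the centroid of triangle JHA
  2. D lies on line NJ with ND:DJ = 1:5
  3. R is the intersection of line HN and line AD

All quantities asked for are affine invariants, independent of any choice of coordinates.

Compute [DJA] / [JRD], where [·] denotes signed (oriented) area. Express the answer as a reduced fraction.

[DJA]:[JRD] = 7

Set H = (0, 0), J = (1, 0), A = (0, 1); any affine frame gives the same invariant.
1. N is the centroid of triangle JHA ⇒ N = (1/3, 1/3)
2. D lies on line NJ with ND:DJ = 1:5 ⇒ D = (4/9, 5/18)
3. R is the intersection of line HN and line AD ⇒ R = (8/21, 8/21)
2·[DJA] = 5/18, 2·[JRD] = 5/126
[DJA]:[JRD] = 5/18:5/126 = 7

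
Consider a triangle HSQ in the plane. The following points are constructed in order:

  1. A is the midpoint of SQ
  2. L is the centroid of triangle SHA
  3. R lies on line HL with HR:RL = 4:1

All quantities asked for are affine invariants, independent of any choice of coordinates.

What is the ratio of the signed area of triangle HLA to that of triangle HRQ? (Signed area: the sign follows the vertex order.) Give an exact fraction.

Set H = (0, 0), S = (1, 0), Q = (0, 1); any affine frame gives the same invariant.
1. A is the midpoint of SQ ⇒ A = (1/2, 1/2)
2. L is the centroid of triangle SHA ⇒ L = (1/2, 1/6)
3. R lies on line HL with HR:RL = 4:1 ⇒ R = (2/5, 2/15)
2·[HLA] = 1/6, 2·[HRQ] = 2/5
[HLA]:[HRQ] = 1/6:2/5 = 5/12

[HLA]:[HRQ] = 5/12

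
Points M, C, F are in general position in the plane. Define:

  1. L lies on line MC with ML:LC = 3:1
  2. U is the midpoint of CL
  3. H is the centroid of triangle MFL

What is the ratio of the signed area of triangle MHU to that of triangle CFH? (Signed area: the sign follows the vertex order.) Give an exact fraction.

Choose coordinates M = (0, 0), C = (1, 0), F = (0, 1).
1. L lies on line MC with ML:LC = 3:1 ⇒ L = (3/4, 0)
2. U is the midpoint of CL ⇒ U = (7/8, 0)
3. H is the centroid of triangle MFL ⇒ H = (1/4, 1/3)
2·[MHU] = -7/24, 2·[CFH] = 5/12
[MHU]:[CFH] = -7/24:5/12 = -7/10

[MHU]:[CFH] = -7/10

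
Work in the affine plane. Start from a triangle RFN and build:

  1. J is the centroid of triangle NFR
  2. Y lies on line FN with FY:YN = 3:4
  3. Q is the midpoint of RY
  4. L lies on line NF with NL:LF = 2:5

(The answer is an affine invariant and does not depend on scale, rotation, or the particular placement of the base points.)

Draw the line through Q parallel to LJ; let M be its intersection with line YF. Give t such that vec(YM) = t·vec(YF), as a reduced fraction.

Assign R = (0, 0), F = (1, 0), N = (0, 1) — the answer is frame-independent, so this choice is without loss of generality.
1. J is the centroid of triangle NFR ⇒ J = (1/3, 1/3)
2. Y lies on line FN with FY:YN = 3:4 ⇒ Y = (4/7, 3/7)
3. Q is the midpoint of RY ⇒ Q = (2/7, 3/14)
4. L lies on line NF with NL:LF = 2:5 ⇒ L = (2/7, 5/7)
through Q parallel to LJ: direction (1/21, -8/21); meets YF at M = (3/14, 11/14)
M = Y + t·(F−Y) with t = -5/6

t = -5/6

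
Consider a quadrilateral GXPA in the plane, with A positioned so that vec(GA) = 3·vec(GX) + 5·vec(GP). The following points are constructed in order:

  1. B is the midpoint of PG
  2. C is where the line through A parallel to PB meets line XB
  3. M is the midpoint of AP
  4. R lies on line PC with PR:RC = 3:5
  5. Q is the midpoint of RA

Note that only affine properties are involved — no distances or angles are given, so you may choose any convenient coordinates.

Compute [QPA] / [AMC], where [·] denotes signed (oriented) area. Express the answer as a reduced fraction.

[QPA]:[AMC] = -3/8

Set G = (0, 0), X = (1, 0), P = (0, 1), A = (3, 5); any affine frame gives the same invariant.
1. B is the midpoint of PG ⇒ B = (0, 1/2)
2. C is where the line through A parallel to PB meets line XB ⇒ C = (3, -1)
3. M is the midpoint of AP ⇒ M = (3/2, 3)
4. R lies on line PC with PR:RC = 3:5 ⇒ R = (9/8, 1/4)
5. Q is the midpoint of RA ⇒ Q = (33/16, 21/8)
2·[QPA] = -27/8, 2·[AMC] = 9
[QPA]:[AMC] = -27/8:9 = -3/8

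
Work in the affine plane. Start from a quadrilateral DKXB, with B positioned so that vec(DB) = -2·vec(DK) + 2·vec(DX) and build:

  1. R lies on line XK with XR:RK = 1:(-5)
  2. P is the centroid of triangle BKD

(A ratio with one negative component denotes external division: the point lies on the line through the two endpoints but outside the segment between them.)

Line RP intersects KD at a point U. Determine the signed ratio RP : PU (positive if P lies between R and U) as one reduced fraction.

Choose coordinates D = (0, 0), K = (1, 0), X = (0, 1), B = (-2, 2).
1. R lies on line XK with XR:RK = 1:(-5) ⇒ R = (-1/4, 5/4)
2. P is the centroid of triangle BKD ⇒ P = (-1/3, 2/3)
line RP meets KD at U = (-3/7, 0)
P = R + t·(U−R) with t = 7/15, so RP:PU = 7/15:8/15

RP:PU = 7/8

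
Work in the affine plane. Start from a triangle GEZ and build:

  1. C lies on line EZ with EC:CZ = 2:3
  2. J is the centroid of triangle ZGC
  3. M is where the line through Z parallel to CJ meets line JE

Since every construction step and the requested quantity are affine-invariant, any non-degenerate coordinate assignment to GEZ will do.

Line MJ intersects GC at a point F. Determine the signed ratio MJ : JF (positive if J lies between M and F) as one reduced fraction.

MJ:JF = 9/2

Assign G = (0, 0), E = (1, 0), Z = (0, 1) — the answer is frame-independent, so this choice is without loss of generality.
1. C lies on line EZ with EC:CZ = 2:3 ⇒ C = (3/5, 2/5)
2. J is the centroid of triangle ZGC ⇒ J = (1/5, 7/15)
3. M is where the line through Z parallel to CJ meets line JE ⇒ M = (-1, 7/6)
line MJ meets GC at F = (7/15, 14/45)
J = M + t·(F−M) with t = 9/11, so MJ:JF = 9/11:2/11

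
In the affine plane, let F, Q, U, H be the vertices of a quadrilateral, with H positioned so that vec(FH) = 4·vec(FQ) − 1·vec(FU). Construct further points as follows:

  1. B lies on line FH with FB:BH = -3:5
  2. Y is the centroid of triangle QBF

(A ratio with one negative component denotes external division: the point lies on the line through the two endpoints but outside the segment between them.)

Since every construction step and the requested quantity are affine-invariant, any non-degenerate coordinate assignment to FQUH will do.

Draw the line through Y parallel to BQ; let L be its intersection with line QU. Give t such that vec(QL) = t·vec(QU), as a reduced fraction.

t = -1/11

Choose coordinates F = (0, 0), Q = (1, 0), U = (0, 1), H = (4, -1).
1. B lies on line FH with FB:BH = -3:5 ⇒ B = (-6, 3/2)
2. Y is the centroid of triangle QBF ⇒ Y = (-5/3, 1/2)
through Y parallel to BQ: direction (7, -3/2); meets QU at L = (12/11, -1/11)
L = Q + t·(U−Q) with t = -1/11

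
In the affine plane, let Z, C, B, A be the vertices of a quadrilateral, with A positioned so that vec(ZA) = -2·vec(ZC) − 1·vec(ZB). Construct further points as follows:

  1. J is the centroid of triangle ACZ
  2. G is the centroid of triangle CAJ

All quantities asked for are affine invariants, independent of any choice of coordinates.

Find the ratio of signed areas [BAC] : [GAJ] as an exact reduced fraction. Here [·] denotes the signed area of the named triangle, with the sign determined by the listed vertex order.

Choose coordinates Z = (0, 0), C = (1, 0), B = (0, 1), A = (-2, -1).
1. J is the centroid of triangle ACZ ⇒ J = (-1/3, -1/3)
2. G is the centroid of triangle CAJ ⇒ G = (-4/9, -4/9)
2·[BAC] = 4, 2·[GAJ] = -1/9
[BAC]:[GAJ] = 4:-1/9 = -36

[BAC]:[GAJ] = -36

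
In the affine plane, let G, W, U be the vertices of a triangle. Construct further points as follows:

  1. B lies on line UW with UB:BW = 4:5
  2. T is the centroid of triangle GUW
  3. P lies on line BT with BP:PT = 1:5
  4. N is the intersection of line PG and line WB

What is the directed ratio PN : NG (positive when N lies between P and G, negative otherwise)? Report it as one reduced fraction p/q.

Set G = (0, 0), W = (1, 0), U = (0, 1); any affine frame gives the same invariant.
1. B lies on line UW with UB:BW = 4:5 ⇒ B = (4/9, 5/9)
2. T is the centroid of triangle GUW ⇒ T = (1/3, 1/3)
3. P lies on line BT with BP:PT = 1:5 ⇒ P = (23/54, 14/27)
4. N is the intersection of line PG and line WB ⇒ N = (23/51, 28/51)
N = P + t·(G−P) with t = -1/17, so PN:NG = t:(1−t) = -1/17:18/17

PN:NG = -1/18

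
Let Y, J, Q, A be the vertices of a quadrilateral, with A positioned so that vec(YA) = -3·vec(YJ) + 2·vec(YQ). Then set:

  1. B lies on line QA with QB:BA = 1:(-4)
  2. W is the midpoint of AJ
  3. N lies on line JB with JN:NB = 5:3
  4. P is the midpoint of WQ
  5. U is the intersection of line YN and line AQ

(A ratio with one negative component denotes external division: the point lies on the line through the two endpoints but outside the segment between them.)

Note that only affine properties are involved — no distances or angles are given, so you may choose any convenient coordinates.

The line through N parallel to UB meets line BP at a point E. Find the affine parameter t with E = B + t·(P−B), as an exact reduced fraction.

Work in coordinates with Y = (0, 0), J = (1, 0), Q = (0, 1), A = (-3, 2).
1. B lies on line QA with QB:BA = 1:(-4) ⇒ B = (1, 2/3)
2. W is the midpoint of AJ ⇒ W = (-1, 1)
3. N lies on line JB with JN:NB = 5:3 ⇒ N = (1, 5/12)
4. P is the midpoint of WQ ⇒ P = (-1/2, 1)
5. U is the intersection of line YN and line AQ ⇒ U = (4/3, 5/9)
through N parallel to UB: direction (-1/3, 1/9); meets BP at E = (-5/4, 7/6)
E = B + t·(P−B) with t = 3/2

t = 3/2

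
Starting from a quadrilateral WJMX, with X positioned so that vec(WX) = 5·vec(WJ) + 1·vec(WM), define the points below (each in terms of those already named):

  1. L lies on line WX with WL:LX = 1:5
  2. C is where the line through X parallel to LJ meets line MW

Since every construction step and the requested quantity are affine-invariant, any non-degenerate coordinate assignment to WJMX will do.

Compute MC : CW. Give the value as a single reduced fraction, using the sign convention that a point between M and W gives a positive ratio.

MC:CW = -5/6

Set W = (0, 0), J = (1, 0), M = (0, 1), X = (5, 1); any affine frame gives the same invariant.
1. L lies on line WX with WL:LX = 1:5 ⇒ L = (5/6, 1/6)
2. C is where the line through X parallel to LJ meets line MW ⇒ C = (0, 6)
C = M + t·(W−M) with t = -5, so MC:CW = t:(1−t) = -5:6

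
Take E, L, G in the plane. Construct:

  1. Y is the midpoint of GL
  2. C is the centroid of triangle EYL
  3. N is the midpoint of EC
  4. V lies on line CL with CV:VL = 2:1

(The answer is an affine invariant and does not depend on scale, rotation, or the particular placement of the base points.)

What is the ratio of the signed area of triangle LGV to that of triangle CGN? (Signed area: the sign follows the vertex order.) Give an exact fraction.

[LGV]:[CGN] = 4/9

Assign E = (0, 0), L = (1, 0), G = (0, 1) — the answer is frame-independent, so this choice is without loss of generality.
1. Y is the midpoint of GL ⇒ Y = (1/2, 1/2)
2. C is the centroid of triangle EYL ⇒ C = (1/2, 1/6)
3. N is the midpoint of EC ⇒ N = (1/4, 1/12)
4. V lies on line CL with CV:VL = 2:1 ⇒ V = (5/6, 1/18)
2·[LGV] = 1/9, 2·[CGN] = 1/4
[LGV]:[CGN] = 1/9:1/4 = 4/9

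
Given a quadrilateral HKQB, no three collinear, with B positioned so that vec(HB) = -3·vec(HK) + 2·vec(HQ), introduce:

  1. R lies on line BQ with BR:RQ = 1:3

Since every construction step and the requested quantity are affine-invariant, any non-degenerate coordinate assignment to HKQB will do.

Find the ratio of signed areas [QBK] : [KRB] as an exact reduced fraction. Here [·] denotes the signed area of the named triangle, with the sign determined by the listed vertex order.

[QBK]:[KRB] = 4

Work in coordinates with H = (0, 0), K = (1, 0), Q = (0, 1), B = (-3, 2).
1. R lies on line BQ with BR:RQ = 1:3 ⇒ R = (-9/4, 7/4)
2·[QBK] = 2, 2·[KRB] = 1/2
[QBK]:[KRB] = 2:1/2 = 4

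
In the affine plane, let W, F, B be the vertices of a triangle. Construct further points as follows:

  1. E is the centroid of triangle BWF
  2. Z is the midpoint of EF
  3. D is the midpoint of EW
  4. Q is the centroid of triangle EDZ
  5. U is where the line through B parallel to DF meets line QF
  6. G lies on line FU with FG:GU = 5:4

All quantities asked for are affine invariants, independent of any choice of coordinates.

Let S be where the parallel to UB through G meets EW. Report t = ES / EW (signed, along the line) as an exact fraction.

Choose coordinates W = (0, 0), F = (1, 0), B = (0, 1).
1. E is the centroid of triangle BWF ⇒ E = (1/3, 1/3)
2. Z is the midpoint of EF ⇒ Z = (2/3, 1/6)
3. D is the midpoint of EW ⇒ D = (1/6, 1/6)
4. Q is the centroid of triangle EDZ ⇒ Q = (7/18, 2/9)
5. U is where the line through B parallel to DF meets line QF ⇒ U = (-35/9, 16/9)
6. G lies on line FU with FG:GU = 5:4 ⇒ G = (-139/81, 80/81)
through G parallel to UB: direction (35/9, -7/9); meets EW at S = (29/54, 29/54)
S = E + t·(W−E) with t = -11/18

t = -11/18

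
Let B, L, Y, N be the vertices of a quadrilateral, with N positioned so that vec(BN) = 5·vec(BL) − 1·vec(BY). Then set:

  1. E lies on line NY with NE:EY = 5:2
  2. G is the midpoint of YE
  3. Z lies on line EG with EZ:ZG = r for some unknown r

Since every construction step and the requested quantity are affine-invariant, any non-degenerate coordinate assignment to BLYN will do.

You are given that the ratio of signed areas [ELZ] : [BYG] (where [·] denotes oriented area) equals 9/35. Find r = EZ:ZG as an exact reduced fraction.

r = 3/4

Work in coordinates with B = (0, 0), L = (1, 0), Y = (0, 1), N = (5, -1).
1. E lies on line NY with NE:EY = 5:2 ⇒ E = (10/7, 3/7)
2. G is the midpoint of YE ⇒ G = (5/7, 5/7)
3. With EZ:ZG = r, write λ = r/(r+1) so Z = E + λ·(G−E); Z is affine-linear in λ
Every point depending on Z is an affine combination of Z and λ-independent points, so each such coordinate is linear in λ; the λ² term in each signed area is a multiple of (G−E)×(G−E) = 0, so 2·[ELZ] and 2·[BYG] are each linear in λ. Evaluating at λ=0 and λ=1:
  2·[ELZ] = -3/7·λ,   2·[BYG] = -5/7
So [ELZ]:[BYG] = (-3/7·λ) / (-5/7). Setting this equal to 9/35:
  -3/7·λ = 9/35·(-5/7)  ⇒  λ = 3/7
Then r = λ/(1−λ) = (3/7)/(4/7) = 3/4. Check: with r = 3/4, Z = (55/49, 27/49) and [ELZ]:[BYG] = 9/35 as required.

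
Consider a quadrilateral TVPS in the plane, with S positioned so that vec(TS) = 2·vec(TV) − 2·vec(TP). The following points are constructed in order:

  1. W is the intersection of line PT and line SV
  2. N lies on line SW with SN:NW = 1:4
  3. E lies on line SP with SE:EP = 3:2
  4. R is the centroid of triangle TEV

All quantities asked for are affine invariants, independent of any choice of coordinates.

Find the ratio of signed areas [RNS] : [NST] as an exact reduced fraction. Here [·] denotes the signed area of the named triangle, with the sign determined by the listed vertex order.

Set T = (0, 0), V = (1, 0), P = (0, 1), S = (2, -2); any affine frame gives the same invariant.
1. W is the intersection of line PT and line SV ⇒ W = (0, 2)
2. N lies on line SW with SN:NW = 1:4 ⇒ N = (8/5, -6/5)
3. E lies on line SP with SE:EP = 3:2 ⇒ E = (4/5, -1/5)
4. R is the centroid of triangle TEV ⇒ R = (3/5, -1/15)
2·[RNS] = -26/75, 2·[NST] = -4/5
[RNS]:[NST] = -26/75:-4/5 = 13/30

[RNS]:[NST] = 13/30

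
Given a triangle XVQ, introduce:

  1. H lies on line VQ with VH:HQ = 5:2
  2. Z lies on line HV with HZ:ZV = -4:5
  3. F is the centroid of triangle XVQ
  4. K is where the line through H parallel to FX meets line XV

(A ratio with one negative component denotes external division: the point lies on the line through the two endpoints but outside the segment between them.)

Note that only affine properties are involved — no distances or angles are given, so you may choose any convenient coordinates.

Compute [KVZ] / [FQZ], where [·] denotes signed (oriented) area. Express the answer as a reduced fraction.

Set X = (0, 0), V = (1, 0), Q = (0, 1); any affine frame gives the same invariant.
1. H lies on line VQ with VH:HQ = 5:2 ⇒ H = (2/7, 5/7)
2. Z lies on line HV with HZ:ZV = -4:5 ⇒ Z = (-18/7, 25/7)
3. F is the centroid of triangle XVQ ⇒ F = (1/3, 1/3)
4. K is where the line through H parallel to FX meets line XV ⇒ K = (-3/7, 0)
2·[KVZ] = 250/49, 2·[FQZ] = 6/7
[KVZ]:[FQZ] = 250/49:6/7 = 125/21

[KVZ]:[FQZ] = 125/21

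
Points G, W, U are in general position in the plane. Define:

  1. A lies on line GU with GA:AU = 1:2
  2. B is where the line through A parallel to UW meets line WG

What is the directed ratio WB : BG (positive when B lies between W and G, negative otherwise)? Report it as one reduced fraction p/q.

Set G = (0, 0), W = (1, 0), U = (0, 1); any affine frame gives the same invariant.
1. A lies on line GU with GA:AU = 1:2 ⇒ A = (0, 1/3)
2. B is where the line through A parallel to UW meets line WG ⇒ B = (1/3, 0)
B = W + t·(G−W) with t = 2/3, so WB:BG = t:(1−t) = 2/3:1/3

WB:BG = 2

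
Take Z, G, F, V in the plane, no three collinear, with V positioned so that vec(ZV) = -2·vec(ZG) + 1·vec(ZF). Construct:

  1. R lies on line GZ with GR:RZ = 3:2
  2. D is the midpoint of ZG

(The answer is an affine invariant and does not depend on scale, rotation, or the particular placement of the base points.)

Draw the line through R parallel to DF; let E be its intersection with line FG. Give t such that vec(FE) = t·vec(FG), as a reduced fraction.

t = -1/5

Set Z = (0, 0), G = (1, 0), F = (0, 1), V = (-2, 1); any affine frame gives the same invariant.
1. R lies on line GZ with GR:RZ = 3:2 ⇒ R = (2/5, 0)
2. D is the midpoint of ZG ⇒ D = (1/2, 0)
through R parallel to DF: direction (-1/2, 1); meets FG at E = (-1/5, 6/5)
E = F + t·(G−F) with t = -1/5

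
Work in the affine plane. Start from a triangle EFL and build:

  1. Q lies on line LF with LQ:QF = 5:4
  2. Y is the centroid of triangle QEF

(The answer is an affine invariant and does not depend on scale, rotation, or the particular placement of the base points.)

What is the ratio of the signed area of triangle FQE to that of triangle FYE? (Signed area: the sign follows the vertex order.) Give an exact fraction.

[FQE]:[FYE] = 3

Assign E = (0, 0), F = (1, 0), L = (0, 1) — the answer is frame-independent, so this choice is without loss of generality.
1. Q lies on line LF with LQ:QF = 5:4 ⇒ Q = (5/9, 4/9)
2. Y is the centroid of triangle QEF ⇒ Y = (14/27, 4/27)
2·[FQE] = 4/9, 2·[FYE] = 4/27
[FQE]:[FYE] = 4/9:4/27 = 3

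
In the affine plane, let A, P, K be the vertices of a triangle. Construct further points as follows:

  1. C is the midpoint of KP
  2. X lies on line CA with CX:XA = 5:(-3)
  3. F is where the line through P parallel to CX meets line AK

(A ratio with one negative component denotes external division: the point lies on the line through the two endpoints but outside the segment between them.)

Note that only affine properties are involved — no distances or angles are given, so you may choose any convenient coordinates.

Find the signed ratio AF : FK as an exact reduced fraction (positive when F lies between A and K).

AF:FK = -1/2

Choose coordinates A = (0, 0), P = (1, 0), K = (0, 1).
1. C is the midpoint of KP ⇒ C = (1/2, 1/2)
2. X lies on line CA with CX:XA = 5:(-3) ⇒ X = (-3/4, -3/4)
3. F is where the line through P parallel to CX meets line AK ⇒ F = (0, -1)
F = A + t·(K−A) with t = -1, so AF:FK = t:(1−t) = -1:2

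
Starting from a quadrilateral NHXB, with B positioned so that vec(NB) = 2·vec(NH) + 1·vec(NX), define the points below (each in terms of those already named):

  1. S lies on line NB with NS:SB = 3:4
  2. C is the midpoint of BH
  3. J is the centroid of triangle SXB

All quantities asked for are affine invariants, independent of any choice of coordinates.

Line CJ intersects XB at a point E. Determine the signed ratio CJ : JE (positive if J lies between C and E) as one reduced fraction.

CJ:JE = 13/8

Assign N = (0, 0), H = (1, 0), X = (0, 1), B = (2, 1) — the answer is frame-independent, so this choice is without loss of generality.
1. S lies on line NB with NS:SB = 3:4 ⇒ S = (6/7, 3/7)
2. C is the midpoint of BH ⇒ C = (3/2, 1/2)
3. J is the centroid of triangle SXB ⇒ J = (20/21, 17/21)
line CJ meets XB at E = (8/13, 1)
J = C + t·(E−C) with t = 13/21, so CJ:JE = 13/21:8/21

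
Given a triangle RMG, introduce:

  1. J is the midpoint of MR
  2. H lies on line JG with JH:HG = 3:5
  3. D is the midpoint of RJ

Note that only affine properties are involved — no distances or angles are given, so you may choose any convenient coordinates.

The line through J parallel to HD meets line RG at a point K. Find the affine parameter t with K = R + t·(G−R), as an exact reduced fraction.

t = -3

Work in coordinates with R = (0, 0), M = (1, 0), G = (0, 1).
1. J is the midpoint of MR ⇒ J = (1/2, 0)
2. H lies on line JG with JH:HG = 3:5 ⇒ H = (5/16, 3/8)
3. D is the midpoint of RJ ⇒ D = (1/4, 0)
through J parallel to HD: direction (-1/16, -3/8); meets RG at K = (0, -3)
K = R + t·(G−R) with t = -3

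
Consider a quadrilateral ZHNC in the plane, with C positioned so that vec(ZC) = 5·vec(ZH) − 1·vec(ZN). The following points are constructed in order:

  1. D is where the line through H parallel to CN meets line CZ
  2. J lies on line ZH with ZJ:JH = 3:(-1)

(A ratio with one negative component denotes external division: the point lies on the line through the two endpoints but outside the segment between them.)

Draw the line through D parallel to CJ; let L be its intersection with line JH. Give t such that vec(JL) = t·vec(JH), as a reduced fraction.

t = 9/5

Work in coordinates with Z = (0, 0), H = (1, 0), N = (0, 1), C = (5, -1).
1. D is where the line through H parallel to CN meets line CZ ⇒ D = (2, -2/5)
2. J lies on line ZH with ZJ:JH = 3:(-1) ⇒ J = (3/2, 0)
through D parallel to CJ: direction (-7/2, 1); meets JH at L = (3/5, 0)
L = J + t·(H−J) with t = 9/5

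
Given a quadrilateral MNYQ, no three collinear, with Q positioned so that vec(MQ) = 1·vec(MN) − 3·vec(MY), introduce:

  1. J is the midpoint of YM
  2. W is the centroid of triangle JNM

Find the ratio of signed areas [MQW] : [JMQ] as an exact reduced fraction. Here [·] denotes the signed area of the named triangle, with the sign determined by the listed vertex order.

[MQW]:[JMQ] = 7/3

Choose coordinates M = (0, 0), N = (1, 0), Y = (0, 1), Q = (1, -3).
1. J is the midpoint of YM ⇒ J = (0, 1/2)
2. W is the centroid of triangle JNM ⇒ W = (1/3, 1/6)
2·[MQW] = 7/6, 2·[JMQ] = 1/2
[MQW]:[JMQ] = 7/6:1/2 = 7/3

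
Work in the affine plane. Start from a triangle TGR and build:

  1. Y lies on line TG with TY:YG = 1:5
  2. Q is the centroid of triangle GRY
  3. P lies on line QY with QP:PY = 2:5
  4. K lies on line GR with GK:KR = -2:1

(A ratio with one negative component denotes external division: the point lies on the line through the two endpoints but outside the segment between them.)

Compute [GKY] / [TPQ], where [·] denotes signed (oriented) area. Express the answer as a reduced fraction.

[GKY]:[TPQ] = 105

Choose coordinates T = (0, 0), G = (1, 0), R = (0, 1).
1. Y lies on line TG with TY:YG = 1:5 ⇒ Y = (1/6, 0)
2. Q is the centroid of triangle GRY ⇒ Q = (7/18, 1/3)
3. P lies on line QY with QP:PY = 2:5 ⇒ P = (41/126, 5/21)
4. K lies on line GR with GK:KR = -2:1 ⇒ K = (-1, 2)
2·[GKY] = 5/3, 2·[TPQ] = 1/63
[GKY]:[TPQ] = 5/3:1/63 = 105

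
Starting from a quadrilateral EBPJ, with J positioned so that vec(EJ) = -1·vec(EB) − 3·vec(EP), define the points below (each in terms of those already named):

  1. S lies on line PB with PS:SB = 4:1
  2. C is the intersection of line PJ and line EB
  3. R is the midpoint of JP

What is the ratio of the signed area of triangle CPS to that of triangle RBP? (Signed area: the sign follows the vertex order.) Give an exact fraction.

Assign E = (0, 0), B = (1, 0), P = (0, 1), J = (-1, -3) — the answer is frame-independent, so this choice is without loss of generality.
1. S lies on line PB with PS:SB = 4:1 ⇒ S = (4/5, 1/5)
2. C is the intersection of line PJ and line EB ⇒ C = (-1/4, 0)
3. R is the midpoint of JP ⇒ R = (-1/2, -1)
2·[CPS] = -1, 2·[RBP] = 5/2
[CPS]:[RBP] = -1:5/2 = -2/5

[CPS]:[RBP] = -2/5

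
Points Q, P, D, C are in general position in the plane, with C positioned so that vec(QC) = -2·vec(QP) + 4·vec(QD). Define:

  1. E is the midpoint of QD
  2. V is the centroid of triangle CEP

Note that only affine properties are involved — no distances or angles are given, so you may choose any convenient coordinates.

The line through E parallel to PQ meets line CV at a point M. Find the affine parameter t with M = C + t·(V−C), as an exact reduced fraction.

t = 7/5

Work in coordinates with Q = (0, 0), P = (1, 0), D = (0, 1), C = (-2, 4).
1. E is the midpoint of QD ⇒ E = (0, 1/2)
2. V is the centroid of triangle CEP ⇒ V = (-1/3, 3/2)
through E parallel to PQ: direction (-1, 0); meets CV at M = (1/3, 1/2)
M = C + t·(V−C) with t = 7/5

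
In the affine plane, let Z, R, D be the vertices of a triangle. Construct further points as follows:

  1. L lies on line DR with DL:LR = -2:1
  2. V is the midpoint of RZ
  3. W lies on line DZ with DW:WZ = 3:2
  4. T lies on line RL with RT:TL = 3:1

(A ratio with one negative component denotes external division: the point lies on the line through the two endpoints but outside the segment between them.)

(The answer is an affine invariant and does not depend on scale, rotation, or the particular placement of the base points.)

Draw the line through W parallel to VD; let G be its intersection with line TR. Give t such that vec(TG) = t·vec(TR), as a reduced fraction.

Assign Z = (0, 0), R = (1, 0), D = (0, 1) — the answer is frame-independent, so this choice is without loss of generality.
1. L lies on line DR with DL:LR = -2:1 ⇒ L = (2, -1)
2. V is the midpoint of RZ ⇒ V = (1/2, 0)
3. W lies on line DZ with DW:WZ = 3:2 ⇒ W = (0, 2/5)
4. T lies on line RL with RT:TL = 3:1 ⇒ T = (7/4, -3/4)
through W parallel to VD: direction (-1/2, 1); meets TR at G = (-3/5, 8/5)
G = T + t·(R−T) with t = 47/15

t = 47/15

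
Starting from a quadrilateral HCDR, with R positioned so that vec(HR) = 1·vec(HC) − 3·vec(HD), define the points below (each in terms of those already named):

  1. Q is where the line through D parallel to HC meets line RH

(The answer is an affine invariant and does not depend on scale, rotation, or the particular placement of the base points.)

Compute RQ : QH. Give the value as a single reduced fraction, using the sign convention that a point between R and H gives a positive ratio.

Choose coordinates H = (0, 0), C = (1, 0), D = (0, 1), R = (1, -3).
1. Q is where the line through D parallel to HC meets line RH ⇒ Q = (-1/3, 1)
Q = R + t·(H−R) with t = 4/3, so RQ:QH = t:(1−t) = 4/3:-1/3

RQ:QH = -4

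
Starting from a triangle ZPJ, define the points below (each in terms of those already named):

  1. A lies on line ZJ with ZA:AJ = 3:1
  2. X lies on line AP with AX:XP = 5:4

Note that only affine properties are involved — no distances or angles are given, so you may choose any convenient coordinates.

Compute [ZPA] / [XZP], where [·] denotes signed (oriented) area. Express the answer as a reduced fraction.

[ZPA]:[XZP] = 9/4

Choose coordinates Z = (0, 0), P = (1, 0), J = (0, 1).
1. A lies on line ZJ with ZA:AJ = 3:1 ⇒ A = (0, 3/4)
2. X lies on line AP with AX:XP = 5:4 ⇒ X = (5/9, 1/3)
2·[ZPA] = 3/4, 2·[XZP] = 1/3
[ZPA]:[XZP] = 3/4:1/3 = 9/4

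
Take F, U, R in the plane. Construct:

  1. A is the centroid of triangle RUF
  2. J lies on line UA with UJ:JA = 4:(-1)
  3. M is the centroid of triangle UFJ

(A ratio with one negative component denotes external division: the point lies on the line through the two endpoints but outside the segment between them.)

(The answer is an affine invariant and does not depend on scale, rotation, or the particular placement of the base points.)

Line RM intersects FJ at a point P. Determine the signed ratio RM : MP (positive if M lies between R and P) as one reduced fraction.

Assign F = (0, 0), U = (1, 0), R = (0, 1) — the answer is frame-independent, so this choice is without loss of generality.
1. A is the centroid of triangle RUF ⇒ A = (1/3, 1/3)
2. J lies on line UA with UJ:JA = 4:(-1) ⇒ J = (1/9, 4/9)
3. M is the centroid of triangle UFJ ⇒ M = (10/27, 4/27)
line RM meets FJ at P = (10/63, 40/63)
M = R + t·(P−R) with t = 7/3, so RM:MP = 7/3:-4/3

RM:MP = -7/4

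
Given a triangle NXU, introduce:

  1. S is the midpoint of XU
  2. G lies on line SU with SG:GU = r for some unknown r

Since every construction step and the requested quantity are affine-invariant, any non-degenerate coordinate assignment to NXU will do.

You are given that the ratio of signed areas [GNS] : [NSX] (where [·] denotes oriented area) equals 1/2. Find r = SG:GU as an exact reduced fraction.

r = -1/3

Work in coordinates with N = (0, 0), X = (1, 0), U = (0, 1).
1. S is the midpoint of XU ⇒ S = (1/2, 1/2)
2. With SG:GU = r, write λ = r/(r+1) so G = S + λ·(U−S); G is affine-linear in λ
Every point depending on G is an affine combination of G and λ-independent points, so each such coordinate is linear in λ; the λ² term in each signed area is a multiple of (U−S)×(U−S) = 0, so 2·[GNS] and 2·[NSX] are each linear in λ. Evaluating at λ=0 and λ=1:
  2·[GNS] = 1/2·λ,   2·[NSX] = -1/2
So [GNS]:[NSX] = (1/2·λ) / (-1/2). Setting this equal to 1/2:
  1/2·λ = 1/2·(-1/2)  ⇒  λ = -1/2
Then r = λ/(1−λ) = (-1/2)/(3/2) = -1/3. Check: with r = -1/3, G = (3/4, 1/4) and [GNS]:[NSX] = 1/2 as required.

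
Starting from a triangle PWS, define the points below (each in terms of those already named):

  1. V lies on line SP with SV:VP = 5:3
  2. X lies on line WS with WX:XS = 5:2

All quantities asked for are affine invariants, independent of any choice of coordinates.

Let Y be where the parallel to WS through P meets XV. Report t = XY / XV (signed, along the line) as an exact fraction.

t = 8/5

Set P = (0, 0), W = (1, 0), S = (0, 1); any affine frame gives the same invariant.
1. V lies on line SP with SV:VP = 5:3 ⇒ V = (0, 3/8)
2. X lies on line WS with WX:XS = 5:2 ⇒ X = (2/7, 5/7)
through P parallel to WS: direction (-1, 1); meets XV at Y = (-6/35, 6/35)
Y = X + t·(V−X) with t = 8/5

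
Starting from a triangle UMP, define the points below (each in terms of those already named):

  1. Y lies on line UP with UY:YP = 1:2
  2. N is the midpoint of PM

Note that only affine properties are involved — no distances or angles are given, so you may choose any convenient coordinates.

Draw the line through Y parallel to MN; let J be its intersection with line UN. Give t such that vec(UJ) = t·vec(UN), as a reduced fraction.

Set U = (0, 0), M = (1, 0), P = (0, 1); any affine frame gives the same invariant.
1. Y lies on line UP with UY:YP = 1:2 ⇒ Y = (0, 1/3)
2. N is the midpoint of PM ⇒ N = (1/2, 1/2)
through Y parallel to MN: direction (-1/2, 1/2); meets UN at J = (1/6, 1/6)
J = U + t·(N−U) with t = 1/3

t = 1/3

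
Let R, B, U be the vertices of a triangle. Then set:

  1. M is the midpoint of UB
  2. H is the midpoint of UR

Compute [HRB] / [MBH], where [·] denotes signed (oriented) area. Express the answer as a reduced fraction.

[HRB]:[MBH] = -2

Assign R = (0, 0), B = (1, 0), U = (0, 1) — the answer is frame-independent, so this choice is without loss of generality.
1. M is the midpoint of UB ⇒ M = (1/2, 1/2)
2. H is the midpoint of UR ⇒ H = (0, 1/2)
2·[HRB] = 1/2, 2·[MBH] = -1/4
[HRB]:[MBH] = 1/2:-1/4 = -2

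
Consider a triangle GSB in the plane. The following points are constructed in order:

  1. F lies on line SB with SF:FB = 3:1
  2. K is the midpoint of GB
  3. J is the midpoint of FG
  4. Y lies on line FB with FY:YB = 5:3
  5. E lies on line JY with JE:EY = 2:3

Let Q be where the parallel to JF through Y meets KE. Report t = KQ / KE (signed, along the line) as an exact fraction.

t = -1/2

Assign G = (0, 0), S = (1, 0), B = (0, 1) — the answer is frame-independent, so this choice is without loss of generality.
1. F lies on line SB with SF:FB = 3:1 ⇒ F = (1/4, 3/4)
2. K is the midpoint of GB ⇒ K = (0, 1/2)
3. J is the midpoint of FG ⇒ J = (1/8, 3/8)
4. Y lies on line FB with FY:YB = 5:3 ⇒ Y = (3/32, 29/32)
5. E lies on line JY with JE:EY = 2:3 ⇒ E = (9/80, 47/80)
through Y parallel to JF: direction (1/8, 3/8); meets KE at Q = (-9/160, 73/160)
Q = K + t·(E−K) with t = -1/2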